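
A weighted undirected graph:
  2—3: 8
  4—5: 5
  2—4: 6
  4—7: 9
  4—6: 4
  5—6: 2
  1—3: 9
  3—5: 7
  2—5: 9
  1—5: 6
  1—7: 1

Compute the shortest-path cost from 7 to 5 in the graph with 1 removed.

Comparing a few candidate routes:
7 - 4 - 2 - 5: 9 + 6 + 9 = 24
7 - 4 - 6 - 5: 9 + 4 + 2 = 15
7 - 4 - 5: 9 + 5 = 14
Shortest: 14.

14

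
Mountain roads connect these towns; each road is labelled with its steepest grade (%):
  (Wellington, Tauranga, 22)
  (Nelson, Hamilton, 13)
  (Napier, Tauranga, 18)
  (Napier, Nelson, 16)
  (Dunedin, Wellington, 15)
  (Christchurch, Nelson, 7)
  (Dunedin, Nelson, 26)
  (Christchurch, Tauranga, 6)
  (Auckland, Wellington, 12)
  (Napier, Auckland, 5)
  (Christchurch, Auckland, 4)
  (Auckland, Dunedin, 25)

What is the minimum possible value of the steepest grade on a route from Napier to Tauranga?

Checking several routes:
Napier → Nelson → Christchurch → Auckland → Wellington → Tauranga: max(16, 7, 4, 12, 22) = 22
Napier → Tauranga: max(18) = 18
Napier → Nelson → Christchurch → Tauranga: max(16, 7, 6) = 16
Napier → Nelson → Christchurch → Auckland → Dunedin → Wellington → Tauranga: max(16, 7, 4, 25, 15, 22) = 25
Napier → Auckland → Wellington → Tauranga: max(5, 12, 22) = 22
Napier → Auckland → Christchurch → Tauranga: max(5, 4, 6) = 6
Smallest bottleneck: 6%.

6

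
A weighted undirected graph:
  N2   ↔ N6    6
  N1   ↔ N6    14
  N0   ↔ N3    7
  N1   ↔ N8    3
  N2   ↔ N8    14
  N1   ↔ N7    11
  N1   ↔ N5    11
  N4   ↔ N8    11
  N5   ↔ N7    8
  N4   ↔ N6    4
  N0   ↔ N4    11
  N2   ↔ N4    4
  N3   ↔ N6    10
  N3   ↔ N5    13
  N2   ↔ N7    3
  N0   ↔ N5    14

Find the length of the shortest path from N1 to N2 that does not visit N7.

Checking several routes:
N1→N8→N4→N2: 3 + 11 + 4 = 18
N1→N6→N2: 14 + 6 = 20
N1→N8→N2: 3 + 14 = 17
Shortest: 17.

17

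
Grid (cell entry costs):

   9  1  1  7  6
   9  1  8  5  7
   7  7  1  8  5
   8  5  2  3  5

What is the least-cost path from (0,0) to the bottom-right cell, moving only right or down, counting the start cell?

29

Take r0c0→r0c1→r1c1→r2c1→r2c2→r3c2→r3c3→r3c4 for a total of 9 + 1 + 1 + 7 + 1 + 2 + 3 + 5 = 29.
(Top row then right column would cost 41.)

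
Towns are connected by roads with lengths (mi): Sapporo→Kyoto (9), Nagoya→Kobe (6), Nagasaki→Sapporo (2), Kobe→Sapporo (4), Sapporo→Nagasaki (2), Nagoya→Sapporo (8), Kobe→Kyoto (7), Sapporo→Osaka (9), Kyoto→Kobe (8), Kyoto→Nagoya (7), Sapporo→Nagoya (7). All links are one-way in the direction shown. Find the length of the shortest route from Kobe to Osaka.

13

Candidate routes:
Kobe→Sapporo→Osaka: 4 + 9 = 13
Kobe→Kyoto→Nagoya→Sapporo→Osaka: 7 + 7 + 8 + 9 = 31
The minimum is 13 mi.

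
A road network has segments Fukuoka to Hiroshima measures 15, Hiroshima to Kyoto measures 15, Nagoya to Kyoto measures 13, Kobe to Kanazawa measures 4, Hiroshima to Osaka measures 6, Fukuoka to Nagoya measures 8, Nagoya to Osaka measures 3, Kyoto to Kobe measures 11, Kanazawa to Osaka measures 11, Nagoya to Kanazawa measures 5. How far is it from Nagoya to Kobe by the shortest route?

A few of the Nagoya→Kobe routes:
Nagoya-Kyoto-Kobe: 13 + 11 = 24
Nagoya-Kanazawa-Kobe: 5 + 4 = 9
Nagoya-Osaka-Kanazawa-Kobe: 3 + 11 + 4 = 18
Best route has total 9.

9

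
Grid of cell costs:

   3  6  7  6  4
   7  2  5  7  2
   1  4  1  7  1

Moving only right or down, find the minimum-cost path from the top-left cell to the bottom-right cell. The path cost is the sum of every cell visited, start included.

One optimal route is (0,0) -> (0,1) -> (1,1) -> (2,1) -> (2,2) -> (2,3) -> (2,4).
Its cost is 3 + 6 + 2 + 4 + 1 + 7 + 1 = 24.

24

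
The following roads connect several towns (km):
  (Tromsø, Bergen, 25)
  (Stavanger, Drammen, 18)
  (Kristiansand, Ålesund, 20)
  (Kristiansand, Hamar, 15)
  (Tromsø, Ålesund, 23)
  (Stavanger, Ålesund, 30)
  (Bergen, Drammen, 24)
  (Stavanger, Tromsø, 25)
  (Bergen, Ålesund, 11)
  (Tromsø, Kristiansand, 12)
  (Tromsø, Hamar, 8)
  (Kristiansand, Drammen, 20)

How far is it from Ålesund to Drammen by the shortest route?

35

Some routes from Ålesund to Drammen:
Ålesund→Stavanger→Drammen: 30 + 18 = 48
Ålesund→Bergen→Drammen: 11 + 24 = 35
Ålesund→Tromsø→Hamar→Kristiansand→Drammen: 23 + 8 + 15 + 20 = 66
Ålesund→Tromsø→Kristiansand→Drammen: 23 + 12 + 20 = 55
Ålesund→Kristiansand→Drammen: 20 + 20 = 40
Best route has total 35 km.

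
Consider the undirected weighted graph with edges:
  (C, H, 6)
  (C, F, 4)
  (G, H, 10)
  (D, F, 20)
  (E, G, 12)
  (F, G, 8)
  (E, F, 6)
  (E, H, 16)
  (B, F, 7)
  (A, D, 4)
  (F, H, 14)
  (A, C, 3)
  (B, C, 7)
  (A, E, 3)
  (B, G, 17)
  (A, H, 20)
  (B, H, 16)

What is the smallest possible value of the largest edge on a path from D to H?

Comparing a few candidate routes:
D -> A -> C -> H: max(4, 3, 6) = 6
D -> A -> C -> B -> F -> G -> H: max(4, 3, 7, 7, 8, 10) = 10
D -> A -> E -> F -> B -> C -> H: max(4, 3, 6, 7, 7, 6) = 7
D -> A -> E -> F -> G -> H: max(4, 3, 6, 8, 10) = 10
D -> A -> E -> F -> C -> H: max(4, 3, 6, 4, 6) = 6
The minimum achievable maximum is 6.

6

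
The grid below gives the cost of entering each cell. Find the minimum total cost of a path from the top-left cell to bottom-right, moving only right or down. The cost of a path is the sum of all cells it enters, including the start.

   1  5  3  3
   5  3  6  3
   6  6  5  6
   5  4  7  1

22

Best path: [0,0]→[0,1]→[0,2]→[0,3]→[1,3]→[2,3]→[3,3]
Cost: 1 + 5 + 3 + 3 + 3 + 6 + 1 = 22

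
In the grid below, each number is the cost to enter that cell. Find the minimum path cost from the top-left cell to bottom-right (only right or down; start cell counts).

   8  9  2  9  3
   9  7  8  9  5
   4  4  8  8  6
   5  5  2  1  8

41

Path [0,0] [1,0] [2,0] [2,1] [3,1] [3,2] [3,3] [3,4]: 8 + 9 + 4 + 4 + 5 + 2 + 1 + 8 = 41.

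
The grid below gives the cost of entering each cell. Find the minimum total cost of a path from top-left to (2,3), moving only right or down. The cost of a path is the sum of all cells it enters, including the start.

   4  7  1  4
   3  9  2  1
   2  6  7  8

23

Path [0,0]→[0,1]→[0,2]→[1,2]→[1,3]→[2,3]: 4 + 7 + 1 + 2 + 1 + 8 = 23.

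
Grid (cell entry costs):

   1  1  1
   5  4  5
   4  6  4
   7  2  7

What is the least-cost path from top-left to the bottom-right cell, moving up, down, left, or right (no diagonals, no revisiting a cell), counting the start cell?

19

Path r0c0→r0c1→r0c2→r1c2→r2c2→r3c2: 1 + 1 + 1 + 5 + 4 + 7 = 19.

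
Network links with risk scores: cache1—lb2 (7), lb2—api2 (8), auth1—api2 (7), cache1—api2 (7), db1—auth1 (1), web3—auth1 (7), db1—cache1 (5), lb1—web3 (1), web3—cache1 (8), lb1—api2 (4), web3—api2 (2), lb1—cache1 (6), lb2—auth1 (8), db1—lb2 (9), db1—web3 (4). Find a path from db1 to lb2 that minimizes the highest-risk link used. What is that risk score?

Some routes from db1 to lb2:
db1-web3-lb1-cache1-lb2: max(4, 1, 6, 7) = 7
db1-web3-auth1-api2-cache1-lb2: max(4, 7, 7, 7, 7) = 7
db1-web3-api2-cache1-lb2: max(4, 2, 7, 7) = 7
db1-web3-lb1-api2-cache1-lb2: max(4, 1, 4, 7, 7) = 7
db1-web3-auth1-api2-lb1-cache1-lb2: max(4, 7, 7, 4, 6, 7) = 7
db1-web3-api2-lb1-cache1-lb2: max(4, 2, 4, 6, 7) = 7
Best route has worst link 7.

7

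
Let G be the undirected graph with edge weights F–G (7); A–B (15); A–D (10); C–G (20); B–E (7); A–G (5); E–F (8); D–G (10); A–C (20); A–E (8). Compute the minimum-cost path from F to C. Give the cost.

Comparing a few candidate routes:
F-G-C: 7 + 20 = 27
F-E-A-C: 8 + 8 + 20 = 36
F-G-A-C: 7 + 5 + 20 = 32
Shortest: 27.

27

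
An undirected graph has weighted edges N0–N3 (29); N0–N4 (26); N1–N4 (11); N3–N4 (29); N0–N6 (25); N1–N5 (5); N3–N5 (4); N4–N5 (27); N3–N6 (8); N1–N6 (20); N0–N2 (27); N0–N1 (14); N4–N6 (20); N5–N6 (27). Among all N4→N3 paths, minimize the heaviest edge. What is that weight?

Some routes from N4 to N3:
N4 -> N1 -> N6 -> N3: max(11, 20, 8) = 20
N4 -> N6 -> N1 -> N5 -> N3: max(20, 20, 5, 4) = 20
N4 -> N1 -> N5 -> N3: max(11, 5, 4) = 11
N4 -> N6 -> N3: max(20, 8) = 20
The minimum achievable maximum is 11.

11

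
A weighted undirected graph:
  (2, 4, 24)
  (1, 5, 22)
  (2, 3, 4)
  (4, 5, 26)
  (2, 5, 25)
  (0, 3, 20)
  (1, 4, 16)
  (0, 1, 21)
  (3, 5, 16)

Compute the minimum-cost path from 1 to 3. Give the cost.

A few of the 1→3 routes:
1-5-3: 22 + 16 = 38
1-0-3: 21 + 20 = 41
1-4-5-3: 16 + 26 + 16 = 58
1-5-2-3: 22 + 25 + 4 = 51
1-4-2-3: 16 + 24 + 4 = 44
Best route has total 38.

38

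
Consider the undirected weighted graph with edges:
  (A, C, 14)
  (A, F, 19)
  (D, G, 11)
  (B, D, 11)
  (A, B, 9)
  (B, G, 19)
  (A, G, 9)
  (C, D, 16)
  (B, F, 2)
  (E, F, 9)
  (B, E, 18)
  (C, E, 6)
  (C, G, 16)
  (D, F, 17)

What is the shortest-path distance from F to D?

Checking several routes:
F-B-G-D: 2 + 19 + 11 = 32
F-D: 17
F-E-C-D: 9 + 6 + 16 = 31
F-B-D: 2 + 11 = 13
F-E-B-D: 9 + 18 + 11 = 38
F-B-A-G-D: 2 + 9 + 9 + 11 = 31
The minimum is 13.

13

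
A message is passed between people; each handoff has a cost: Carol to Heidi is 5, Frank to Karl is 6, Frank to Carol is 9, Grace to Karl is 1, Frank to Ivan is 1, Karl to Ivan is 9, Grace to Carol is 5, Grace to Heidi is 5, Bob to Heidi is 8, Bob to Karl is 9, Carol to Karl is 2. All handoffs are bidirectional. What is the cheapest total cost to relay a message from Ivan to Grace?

A few of the Ivan→Grace routes:
Ivan→Frank→Carol→Karl→Grace: 1 + 9 + 2 + 1 = 13
Ivan→Frank→Karl→Grace: 1 + 6 + 1 = 8
Ivan→Karl→Grace: 9 + 1 = 10
The minimum is 8.

8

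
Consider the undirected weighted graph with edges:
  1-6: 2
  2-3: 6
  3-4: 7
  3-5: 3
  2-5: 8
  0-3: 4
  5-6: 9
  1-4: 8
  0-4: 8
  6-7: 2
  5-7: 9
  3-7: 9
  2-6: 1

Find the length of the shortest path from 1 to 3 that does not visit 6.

Paths from 1 to 3 avoiding 6:
1 - 4 - 3: 8 + 7 = 15
1 - 4 - 0 - 3: 8 + 8 + 4 = 20
Best route has total 15.

15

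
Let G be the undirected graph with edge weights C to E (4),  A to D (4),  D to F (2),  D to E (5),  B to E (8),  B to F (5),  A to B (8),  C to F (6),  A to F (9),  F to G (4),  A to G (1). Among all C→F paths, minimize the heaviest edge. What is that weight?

5

A few of the C→F routes:
C → F: max(6) = 6
C → E → D → F: max(4, 5, 2) = 5
C → E → B → A → D → F: max(4, 8, 8, 4, 2) = 8
C → E → B → F: max(4, 8, 5) = 8
C → E → D → A → G → F: max(4, 5, 4, 1, 4) = 5
C → E → B → A → G → F: max(4, 8, 8, 1, 4) = 8
Smallest bottleneck: 5.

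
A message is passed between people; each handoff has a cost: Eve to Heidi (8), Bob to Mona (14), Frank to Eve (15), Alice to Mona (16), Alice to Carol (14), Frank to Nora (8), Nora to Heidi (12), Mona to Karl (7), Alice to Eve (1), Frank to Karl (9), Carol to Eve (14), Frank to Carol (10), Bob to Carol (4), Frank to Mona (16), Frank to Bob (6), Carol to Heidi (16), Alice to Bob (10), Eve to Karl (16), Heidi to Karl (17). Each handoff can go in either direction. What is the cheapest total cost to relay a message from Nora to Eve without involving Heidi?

A few of the Nora→Eve routes:
Nora -> Frank -> Eve: 8 + 15 = 23
Nora -> Frank -> Bob -> Carol -> Eve: 8 + 6 + 4 + 14 = 32
Nora -> Frank -> Carol -> Eve: 8 + 10 + 14 = 32
Nora -> Frank -> Bob -> Alice -> Eve: 8 + 6 + 10 + 1 = 25
The minimum is 23.

23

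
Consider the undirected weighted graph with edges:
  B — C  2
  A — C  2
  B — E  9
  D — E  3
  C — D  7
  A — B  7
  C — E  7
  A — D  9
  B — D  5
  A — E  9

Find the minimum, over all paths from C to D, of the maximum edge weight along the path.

5

Comparing a few candidate routes:
C → E → D: max(7, 3) = 7
C → D: max(7) = 7
C → A → B → D: max(2, 7, 5) = 7
C → B → D: max(2, 5) = 5
The minimum achievable maximum is 5.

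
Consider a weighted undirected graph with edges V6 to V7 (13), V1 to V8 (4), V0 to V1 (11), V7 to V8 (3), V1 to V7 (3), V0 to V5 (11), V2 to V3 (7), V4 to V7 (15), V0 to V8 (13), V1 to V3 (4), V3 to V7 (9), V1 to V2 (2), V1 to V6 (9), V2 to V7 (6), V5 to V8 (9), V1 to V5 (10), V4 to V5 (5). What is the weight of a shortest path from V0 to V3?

A few of the V0→V3 routes:
V0 -> V1 -> V2 -> V3: 11 + 2 + 7 = 20
V0 -> V8 -> V1 -> V3: 13 + 4 + 4 = 21
V0 -> V8 -> V7 -> V1 -> V3: 13 + 3 + 3 + 4 = 23
V0 -> V5 -> V1 -> V3: 11 + 10 + 4 = 25
V0 -> V1 -> V3: 11 + 4 = 15
V0 -> V1 -> V7 -> V3: 11 + 3 + 9 = 23
Shortest: 15.

15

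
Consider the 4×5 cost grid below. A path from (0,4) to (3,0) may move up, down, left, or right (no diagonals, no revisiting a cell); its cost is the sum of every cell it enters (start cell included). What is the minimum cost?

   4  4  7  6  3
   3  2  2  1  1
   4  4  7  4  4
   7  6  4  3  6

23

One optimal route is (0,4)→(1,4)→(1,3)→(1,2)→(1,1)→(1,0)→(2,0)→(3,0).
Its cost is 3 + 1 + 1 + 2 + 2 + 3 + 4 + 7 = 23.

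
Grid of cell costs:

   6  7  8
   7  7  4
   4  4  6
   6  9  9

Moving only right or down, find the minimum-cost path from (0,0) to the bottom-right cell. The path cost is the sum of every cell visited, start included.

Cheapest: (0,0) (1,0) (2,0) (2,1) (2,2) (3,2)
  6 + 7 + 4 + 4 + 6 + 9 = 36
For comparison, the top-then-right route costs 40.

36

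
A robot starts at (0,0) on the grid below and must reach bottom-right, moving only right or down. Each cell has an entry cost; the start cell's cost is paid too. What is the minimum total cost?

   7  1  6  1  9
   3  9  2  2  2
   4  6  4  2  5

24

One optimal route is r0c0 r0c1 r0c2 r0c3 r1c3 r1c4 r2c4.
Its cost is 7 + 1 + 6 + 1 + 2 + 2 + 5 = 24.
For comparison, the top-then-right route costs 31.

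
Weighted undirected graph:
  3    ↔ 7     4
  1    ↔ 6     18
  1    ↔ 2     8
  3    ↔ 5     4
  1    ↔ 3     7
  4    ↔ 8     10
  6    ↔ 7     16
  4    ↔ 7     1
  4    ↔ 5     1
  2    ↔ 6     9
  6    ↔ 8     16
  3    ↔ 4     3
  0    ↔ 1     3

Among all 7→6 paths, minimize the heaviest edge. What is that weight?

A few of the 7→6 routes:
7 → 3 → 5 → 4 → 8 → 6: max(4, 4, 1, 10, 16) = 16
7 → 4 → 8 → 6: max(1, 10, 16) = 16
7 → 6: max(16) = 16
7 → 4 → 5 → 3 → 1 → 2 → 6: max(1, 1, 4, 7, 8, 9) = 9
7 → 3 → 1 → 2 → 6: max(4, 7, 8, 9) = 9
7 → 4 → 3 → 1 → 2 → 6: max(1, 3, 7, 8, 9) = 9
Best route has worst link 9.

9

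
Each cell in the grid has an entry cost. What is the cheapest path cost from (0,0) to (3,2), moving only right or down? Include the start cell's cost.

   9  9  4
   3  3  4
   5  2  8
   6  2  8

27

Take (0,0) (1,0) (1,1) (2,1) (3,1) (3,2) for a total of 9 + 3 + 3 + 2 + 2 + 8 = 27.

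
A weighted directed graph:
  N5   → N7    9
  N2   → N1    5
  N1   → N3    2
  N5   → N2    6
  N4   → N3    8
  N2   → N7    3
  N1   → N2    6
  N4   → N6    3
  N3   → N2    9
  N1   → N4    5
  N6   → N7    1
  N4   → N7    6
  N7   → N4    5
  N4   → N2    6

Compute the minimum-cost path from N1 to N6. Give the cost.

Candidate routes:
N1 -> N4 -> N6: 5 + 3 = 8
N1 -> N2 -> N7 -> N4 -> N6: 6 + 3 + 5 + 3 = 17
N1 -> N3 -> N2 -> N7 -> N4 -> N6: 2 + 9 + 3 + 5 + 3 = 22
Best route has total 8.

8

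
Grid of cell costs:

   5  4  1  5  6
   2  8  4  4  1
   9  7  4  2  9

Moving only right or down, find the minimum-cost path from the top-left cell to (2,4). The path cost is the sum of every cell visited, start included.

28

Path [0,0] → [0,1] → [0,2] → [1,2] → [1,3] → [1,4] → [2,4]: 5 + 4 + 1 + 4 + 4 + 1 + 9 = 28.
(Top row then right column would cost 31.)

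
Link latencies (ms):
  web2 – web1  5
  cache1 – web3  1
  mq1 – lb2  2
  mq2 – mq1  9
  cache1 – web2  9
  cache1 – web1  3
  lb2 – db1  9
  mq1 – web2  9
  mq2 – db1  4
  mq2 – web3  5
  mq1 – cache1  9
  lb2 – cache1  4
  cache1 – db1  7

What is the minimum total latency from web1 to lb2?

Checking several routes:
web1 -> web2 -> mq1 -> lb2: 5 + 9 + 2 = 16
web1 -> cache1 -> mq1 -> lb2: 3 + 9 + 2 = 14
web1 -> cache1 -> lb2: 3 + 4 = 7
The minimum is 7 ms.

7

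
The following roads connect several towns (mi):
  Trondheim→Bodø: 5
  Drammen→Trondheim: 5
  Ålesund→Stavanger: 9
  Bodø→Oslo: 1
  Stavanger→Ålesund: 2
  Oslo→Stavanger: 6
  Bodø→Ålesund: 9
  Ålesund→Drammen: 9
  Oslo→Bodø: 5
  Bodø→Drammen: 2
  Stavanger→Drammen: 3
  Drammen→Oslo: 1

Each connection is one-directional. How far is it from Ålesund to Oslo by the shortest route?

10

Routes from Ålesund to Oslo:
Ålesund -> Stavanger -> Drammen -> Oslo: 9 + 3 + 1 = 13
Ålesund -> Drammen -> Trondheim -> Bodø -> Oslo: 9 + 5 + 5 + 1 = 20
Ålesund -> Stavanger -> Drammen -> Trondheim -> Bodø -> Oslo: 9 + 3 + 5 + 5 + 1 = 23
Ålesund -> Drammen -> Oslo: 9 + 1 = 10
Best route has total 10 mi.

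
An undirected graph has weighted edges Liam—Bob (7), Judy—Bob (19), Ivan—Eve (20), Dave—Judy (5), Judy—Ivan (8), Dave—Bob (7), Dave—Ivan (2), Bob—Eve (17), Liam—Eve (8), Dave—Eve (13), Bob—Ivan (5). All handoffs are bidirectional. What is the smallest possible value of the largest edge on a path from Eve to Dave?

8

Checking several routes:
Eve-Dave: max(13) = 13
Eve-Liam-Bob-Ivan-Dave: max(8, 7, 5, 2) = 8
Eve-Bob-Ivan-Dave: max(17, 5, 2) = 17
Eve-Liam-Bob-Ivan-Judy-Dave: max(8, 7, 5, 8, 5) = 8
Eve-Liam-Bob-Dave: max(8, 7, 7) = 8
The minimum achievable maximum is 8.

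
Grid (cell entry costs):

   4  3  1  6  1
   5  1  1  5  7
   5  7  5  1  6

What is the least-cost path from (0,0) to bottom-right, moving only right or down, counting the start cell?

Path [0,0] → [0,1] → [0,2] → [1,2] → [1,3] → [2,3] → [2,4]: 4 + 3 + 1 + 1 + 5 + 1 + 6 = 21.
For comparison, the top-then-right route costs 28.

21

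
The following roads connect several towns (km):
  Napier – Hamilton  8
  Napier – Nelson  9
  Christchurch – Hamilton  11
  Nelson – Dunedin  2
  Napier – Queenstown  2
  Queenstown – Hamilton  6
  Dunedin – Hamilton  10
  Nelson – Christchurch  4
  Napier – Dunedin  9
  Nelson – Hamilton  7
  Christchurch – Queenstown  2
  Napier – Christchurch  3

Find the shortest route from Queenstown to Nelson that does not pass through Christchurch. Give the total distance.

11

Some routes from Queenstown to Nelson avoiding Christchurch:
Queenstown→Hamilton→Nelson: 6 + 7 = 13
Queenstown→Napier→Dunedin→Nelson: 2 + 9 + 2 = 13
Queenstown→Napier→Nelson: 2 + 9 = 11
The minimum is 11 km.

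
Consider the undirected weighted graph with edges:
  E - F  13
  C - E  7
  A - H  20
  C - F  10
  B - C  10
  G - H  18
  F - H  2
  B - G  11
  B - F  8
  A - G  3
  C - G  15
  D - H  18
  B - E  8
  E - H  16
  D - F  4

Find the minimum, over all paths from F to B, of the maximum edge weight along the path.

Checking several routes:
F → E → C → B: max(13, 7, 10) = 13
F → C → E → B: max(10, 7, 8) = 10
F → B: max(8) = 8
F → E → B: max(13, 8) = 13
F → C → B: max(10, 10) = 10
The minimum achievable maximum is 8.

8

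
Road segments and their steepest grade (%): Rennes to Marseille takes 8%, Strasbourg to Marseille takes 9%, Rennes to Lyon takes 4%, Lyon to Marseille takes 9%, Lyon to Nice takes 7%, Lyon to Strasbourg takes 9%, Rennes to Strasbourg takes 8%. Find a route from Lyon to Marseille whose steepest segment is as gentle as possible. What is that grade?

Comparing a few candidate routes:
Lyon-Strasbourg-Rennes-Marseille: max(9, 8, 8) = 9
Lyon-Marseille: max(9) = 9
Lyon-Rennes-Marseille: max(4, 8) = 8
Lyon-Strasbourg-Marseille: max(9, 9) = 9
Smallest bottleneck: 8%.

8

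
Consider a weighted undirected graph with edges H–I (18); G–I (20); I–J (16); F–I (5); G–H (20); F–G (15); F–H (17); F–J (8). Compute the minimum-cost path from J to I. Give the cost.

13

Checking several routes:
J→F→G→I: 8 + 15 + 20 = 43
J→F→I: 8 + 5 = 13
J→F→H→I: 8 + 17 + 18 = 43
J→I: 16
Shortest: 13.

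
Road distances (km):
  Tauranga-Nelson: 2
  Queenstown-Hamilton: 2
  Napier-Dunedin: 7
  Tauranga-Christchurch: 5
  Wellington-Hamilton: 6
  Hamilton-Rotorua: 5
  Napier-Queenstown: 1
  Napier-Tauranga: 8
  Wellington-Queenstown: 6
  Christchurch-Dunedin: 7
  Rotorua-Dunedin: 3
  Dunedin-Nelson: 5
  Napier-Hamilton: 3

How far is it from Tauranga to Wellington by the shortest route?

Checking several routes:
Tauranga - Napier - Queenstown - Wellington: 8 + 1 + 6 = 15
Tauranga - Napier - Hamilton - Queenstown - Wellington: 8 + 3 + 2 + 6 = 19
Tauranga - Napier - Hamilton - Wellington: 8 + 3 + 6 = 17
Tauranga - Nelson - Dunedin - Rotorua - Hamilton - Wellington: 2 + 5 + 3 + 5 + 6 = 21
Tauranga - Napier - Queenstown - Hamilton - Wellington: 8 + 1 + 2 + 6 = 17
The minimum is 15 km.

15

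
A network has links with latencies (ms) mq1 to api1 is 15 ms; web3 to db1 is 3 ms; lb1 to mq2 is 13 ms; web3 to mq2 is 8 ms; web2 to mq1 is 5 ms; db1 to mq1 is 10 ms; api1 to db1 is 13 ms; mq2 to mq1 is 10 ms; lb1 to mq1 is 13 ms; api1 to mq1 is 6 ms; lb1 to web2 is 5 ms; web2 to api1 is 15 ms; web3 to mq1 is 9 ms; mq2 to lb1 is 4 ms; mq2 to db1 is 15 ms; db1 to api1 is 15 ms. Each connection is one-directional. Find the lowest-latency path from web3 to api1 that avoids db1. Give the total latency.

24

Routes from web3 to api1 avoiding db1:
web3 -> mq2 -> lb1 -> web2 -> api1: 8 + 4 + 5 + 15 = 32
web3 -> mq2 -> lb1 -> web2 -> mq1 -> api1: 8 + 4 + 5 + 5 + 15 = 37
web3 -> mq2 -> mq1 -> api1: 8 + 10 + 15 = 33
web3 -> mq1 -> api1: 9 + 15 = 24
web3 -> mq2 -> lb1 -> mq1 -> api1: 8 + 4 + 13 + 15 = 40
Best route has total 24 ms.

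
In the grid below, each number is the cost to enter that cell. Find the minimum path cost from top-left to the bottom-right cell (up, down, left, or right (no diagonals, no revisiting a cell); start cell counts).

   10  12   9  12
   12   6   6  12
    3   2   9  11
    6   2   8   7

Best path: (0,0) -> (1,0) -> (2,0) -> (2,1) -> (3,1) -> (3,2) -> (3,3)
Cost: 10 + 12 + 3 + 2 + 2 + 8 + 7 = 44

44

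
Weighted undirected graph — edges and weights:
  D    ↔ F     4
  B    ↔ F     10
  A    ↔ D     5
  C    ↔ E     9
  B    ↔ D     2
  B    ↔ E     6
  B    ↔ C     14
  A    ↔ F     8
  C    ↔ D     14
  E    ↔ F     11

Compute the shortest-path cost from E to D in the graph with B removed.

Routes from E to D avoiding B:
E -> C -> D: 9 + 14 = 23
E -> F -> D: 11 + 4 = 15
E -> F -> A -> D: 11 + 8 + 5 = 24
Shortest: 15.

15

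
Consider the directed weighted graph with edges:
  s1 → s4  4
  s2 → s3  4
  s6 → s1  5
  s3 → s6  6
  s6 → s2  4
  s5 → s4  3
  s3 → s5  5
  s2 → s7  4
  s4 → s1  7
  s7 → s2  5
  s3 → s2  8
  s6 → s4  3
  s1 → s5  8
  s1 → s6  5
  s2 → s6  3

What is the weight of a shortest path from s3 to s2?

Routes from s3 to s2:
s3 -> s6 -> s2: 6 + 4 = 10
s3 -> s5 -> s4 -> s1 -> s6 -> s2: 5 + 3 + 7 + 5 + 4 = 24
s3 -> s2: 8
The minimum is 8.

8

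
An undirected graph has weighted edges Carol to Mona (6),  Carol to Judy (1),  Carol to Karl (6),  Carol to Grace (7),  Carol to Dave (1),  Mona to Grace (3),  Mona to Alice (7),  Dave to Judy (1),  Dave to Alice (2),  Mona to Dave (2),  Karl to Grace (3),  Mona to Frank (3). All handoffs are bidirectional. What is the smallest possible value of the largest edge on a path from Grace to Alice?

3

Some routes from Grace to Alice:
Grace - Karl - Carol - Dave - Alice: max(3, 6, 1, 2) = 6
Grace - Mona - Carol - Judy - Dave - Alice: max(3, 6, 1, 1, 2) = 6
Grace - Mona - Carol - Dave - Alice: max(3, 6, 1, 2) = 6
Grace - Karl - Carol - Judy - Dave - Alice: max(3, 6, 1, 1, 2) = 6
Grace - Mona - Dave - Alice: max(3, 2, 2) = 3
Smallest bottleneck: 3.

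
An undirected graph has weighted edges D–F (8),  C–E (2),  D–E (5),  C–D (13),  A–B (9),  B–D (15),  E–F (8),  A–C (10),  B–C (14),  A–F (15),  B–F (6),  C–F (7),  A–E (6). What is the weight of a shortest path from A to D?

11

Checking several routes:
A - E - D: 6 + 5 = 11
A - C - E - D: 10 + 2 + 5 = 17
A - E - C - D: 6 + 2 + 13 = 21
Best route has total 11.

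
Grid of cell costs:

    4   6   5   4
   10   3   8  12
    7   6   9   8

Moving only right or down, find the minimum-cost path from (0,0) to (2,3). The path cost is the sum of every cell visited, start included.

Best path: r0c0 → r0c1 → r1c1 → r2c1 → r2c2 → r2c3
Cost: 4 + 6 + 3 + 6 + 9 + 8 = 36
(Top row then right column would cost 39.)

36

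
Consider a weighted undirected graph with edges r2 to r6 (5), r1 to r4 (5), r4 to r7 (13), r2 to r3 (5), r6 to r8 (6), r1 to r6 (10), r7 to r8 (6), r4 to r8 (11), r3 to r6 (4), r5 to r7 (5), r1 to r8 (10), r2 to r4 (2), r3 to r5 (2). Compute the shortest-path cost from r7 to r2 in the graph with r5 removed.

Some routes from r7 to r2 avoiding r5:
r7 → r8 → r4 → r2: 6 + 11 + 2 = 19
r7 → r8 → r6 → r2: 6 + 6 + 5 = 17
r7 → r4 → r2: 13 + 2 = 15
Best route has total 15.

15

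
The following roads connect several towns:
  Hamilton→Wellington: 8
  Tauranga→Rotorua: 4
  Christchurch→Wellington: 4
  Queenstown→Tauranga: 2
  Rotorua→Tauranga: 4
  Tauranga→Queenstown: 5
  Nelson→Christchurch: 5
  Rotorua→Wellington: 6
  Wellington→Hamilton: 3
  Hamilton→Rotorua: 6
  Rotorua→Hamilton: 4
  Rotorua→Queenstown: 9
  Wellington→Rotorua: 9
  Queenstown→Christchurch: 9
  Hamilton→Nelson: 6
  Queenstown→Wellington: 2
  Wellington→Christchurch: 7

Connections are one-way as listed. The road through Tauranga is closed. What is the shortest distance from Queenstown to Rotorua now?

11

Paths from Queenstown to Rotorua avoiding Tauranga:
Queenstown→Christchurch→Wellington→Hamilton→Rotorua: 9 + 4 + 3 + 6 = 22
Queenstown→Wellington→Hamilton→Rotorua: 2 + 3 + 6 = 11
Queenstown→Christchurch→Wellington→Rotorua: 9 + 4 + 9 = 22
Queenstown→Wellington→Rotorua: 2 + 9 = 11
Best route has total 11.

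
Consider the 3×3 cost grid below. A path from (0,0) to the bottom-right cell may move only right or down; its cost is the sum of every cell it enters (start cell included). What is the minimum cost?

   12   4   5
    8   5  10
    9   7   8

Cheapest: r0c0 -> r0c1 -> r1c1 -> r2c1 -> r2c2
  12 + 4 + 5 + 7 + 8 = 36
For comparison, the top-then-right route costs 39.

36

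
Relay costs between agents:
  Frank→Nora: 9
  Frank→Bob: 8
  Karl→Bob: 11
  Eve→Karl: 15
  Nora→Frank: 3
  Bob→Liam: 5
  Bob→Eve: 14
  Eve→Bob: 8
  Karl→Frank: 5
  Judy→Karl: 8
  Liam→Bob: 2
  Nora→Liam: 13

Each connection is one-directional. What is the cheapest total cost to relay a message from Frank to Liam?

Candidate routes:
Frank - Nora - Liam: 9 + 13 = 22
Frank - Bob - Liam: 8 + 5 = 13
The minimum is 13.

13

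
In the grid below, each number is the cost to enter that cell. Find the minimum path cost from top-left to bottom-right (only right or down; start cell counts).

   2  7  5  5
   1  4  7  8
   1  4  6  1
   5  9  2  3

Take r0c0 r1c0 r2c0 r2c1 r2c2 r2c3 r3c3 for a total of 2 + 1 + 1 + 4 + 6 + 1 + 3 = 18.
For comparison, the top-then-right route costs 31.

18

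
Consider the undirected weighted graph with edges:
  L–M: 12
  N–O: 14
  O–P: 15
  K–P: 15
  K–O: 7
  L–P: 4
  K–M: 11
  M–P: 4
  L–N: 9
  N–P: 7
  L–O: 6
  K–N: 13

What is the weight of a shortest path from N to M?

11

Comparing a few candidate routes:
N -> O -> L -> P -> M: 14 + 6 + 4 + 4 = 28
N -> L -> P -> M: 9 + 4 + 4 = 17
N -> L -> M: 9 + 12 = 21
N -> P -> L -> M: 7 + 4 + 12 = 23
N -> P -> M: 7 + 4 = 11
N -> K -> M: 13 + 11 = 24
Shortest: 11.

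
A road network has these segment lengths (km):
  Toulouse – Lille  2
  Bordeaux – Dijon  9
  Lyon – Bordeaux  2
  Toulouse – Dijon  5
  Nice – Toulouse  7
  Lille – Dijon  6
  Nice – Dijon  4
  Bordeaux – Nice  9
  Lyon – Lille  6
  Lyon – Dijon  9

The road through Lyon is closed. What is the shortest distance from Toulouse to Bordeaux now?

14

Some routes from Toulouse to Bordeaux avoiding Lyon:
Toulouse → Dijon → Nice → Bordeaux: 5 + 4 + 9 = 18
Toulouse → Lille → Dijon → Bordeaux: 2 + 6 + 9 = 17
Toulouse → Nice → Bordeaux: 7 + 9 = 16
Toulouse → Dijon → Bordeaux: 5 + 9 = 14
The minimum is 14 km.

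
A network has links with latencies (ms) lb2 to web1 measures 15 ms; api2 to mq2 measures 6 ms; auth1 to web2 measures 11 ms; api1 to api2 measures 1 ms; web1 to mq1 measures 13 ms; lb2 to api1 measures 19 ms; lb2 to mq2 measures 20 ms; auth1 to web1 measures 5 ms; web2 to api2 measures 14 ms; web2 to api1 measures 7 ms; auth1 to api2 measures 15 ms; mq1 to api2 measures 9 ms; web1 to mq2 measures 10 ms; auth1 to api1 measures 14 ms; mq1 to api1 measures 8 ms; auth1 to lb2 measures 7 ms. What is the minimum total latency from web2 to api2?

Checking several routes:
web2 -> api1 -> mq1 -> api2: 7 + 8 + 9 = 24
web2 -> api1 -> api2: 7 + 1 = 8
web2 -> api2: 14
Best route has total 8 ms.

8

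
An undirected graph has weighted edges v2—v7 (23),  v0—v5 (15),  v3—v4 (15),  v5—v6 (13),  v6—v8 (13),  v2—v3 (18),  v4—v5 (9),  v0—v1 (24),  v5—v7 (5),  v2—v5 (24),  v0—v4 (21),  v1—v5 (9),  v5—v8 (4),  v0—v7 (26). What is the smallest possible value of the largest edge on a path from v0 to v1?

Checking several routes:
v0 - v5 - v1: max(15, 9) = 15
v0 - v4 - v3 - v2 - v5 - v1: max(21, 15, 18, 24, 9) = 24
v0 - v7 - v5 - v1: max(26, 5, 9) = 26
v0 - v1: max(24) = 24
v0 - v4 - v5 - v1: max(21, 9, 9) = 21
v0 - v4 - v3 - v2 - v7 - v5 - v1: max(21, 15, 18, 23, 5, 9) = 23
Best route has worst link 15.

15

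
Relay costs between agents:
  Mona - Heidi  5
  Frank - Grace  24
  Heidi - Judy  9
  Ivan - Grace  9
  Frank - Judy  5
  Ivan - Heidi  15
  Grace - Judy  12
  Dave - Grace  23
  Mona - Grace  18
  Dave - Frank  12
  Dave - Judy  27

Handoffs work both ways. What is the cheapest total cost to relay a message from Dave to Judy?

Comparing a few candidate routes:
Dave→Grace→Judy: 23 + 12 = 35
Dave→Judy: 27
Dave→Frank→Judy: 12 + 5 = 17
Best route has total 17.

17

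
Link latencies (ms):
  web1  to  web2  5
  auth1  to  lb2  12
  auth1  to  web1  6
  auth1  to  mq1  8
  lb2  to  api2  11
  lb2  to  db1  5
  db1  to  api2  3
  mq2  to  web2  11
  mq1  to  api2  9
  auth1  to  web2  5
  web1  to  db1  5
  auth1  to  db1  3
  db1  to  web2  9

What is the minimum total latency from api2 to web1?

8

Checking several routes:
api2 → db1 → web2 → web1: 3 + 9 + 5 = 17
api2 → db1 → auth1 → web1: 3 + 3 + 6 = 12
api2 → db1 → auth1 → web2 → web1: 3 + 3 + 5 + 5 = 16
api2 → db1 → web1: 3 + 5 = 8
api2 → lb2 → db1 → web1: 11 + 5 + 5 = 21
The minimum is 8 ms.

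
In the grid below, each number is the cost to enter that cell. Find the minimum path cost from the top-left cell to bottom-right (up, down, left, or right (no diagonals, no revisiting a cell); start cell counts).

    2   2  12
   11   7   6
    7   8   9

26

Best path: r0c0→r0c1→r1c1→r1c2→r2c2
Cost: 2 + 2 + 7 + 6 + 9 = 26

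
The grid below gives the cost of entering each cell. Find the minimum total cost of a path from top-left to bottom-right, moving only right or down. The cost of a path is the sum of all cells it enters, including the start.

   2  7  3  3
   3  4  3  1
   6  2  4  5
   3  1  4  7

23

Cheapest: [0,0]→[1,0]→[1,1]→[2,1]→[3,1]→[3,2]→[3,3]
  2 + 3 + 4 + 2 + 1 + 4 + 7 = 23
(Top row then right column would cost 28.)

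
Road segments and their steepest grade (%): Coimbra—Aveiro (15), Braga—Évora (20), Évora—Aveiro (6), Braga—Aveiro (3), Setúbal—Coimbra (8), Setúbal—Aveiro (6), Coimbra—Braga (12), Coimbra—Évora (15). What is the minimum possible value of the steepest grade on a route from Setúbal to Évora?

6

Checking several routes:
Setúbal→Coimbra→Aveiro→Évora: max(8, 15, 6) = 15
Setúbal→Aveiro→Coimbra→Évora: max(6, 15, 15) = 15
Setúbal→Coimbra→Braga→Aveiro→Évora: max(8, 12, 3, 6) = 12
Setúbal→Coimbra→Évora: max(8, 15) = 15
Setúbal→Aveiro→Braga→Coimbra→Évora: max(6, 3, 12, 15) = 15
Setúbal→Aveiro→Évora: max(6, 6) = 6
The minimum achievable maximum is 6%.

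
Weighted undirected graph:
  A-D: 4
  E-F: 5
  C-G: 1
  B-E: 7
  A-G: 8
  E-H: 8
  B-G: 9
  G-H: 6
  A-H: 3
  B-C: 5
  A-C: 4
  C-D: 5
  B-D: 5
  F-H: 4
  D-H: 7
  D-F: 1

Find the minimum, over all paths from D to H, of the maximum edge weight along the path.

4

A few of the D→H routes:
D-A-H: max(4, 3) = 4
D-F-H: max(1, 4) = 4
D-B-C-A-H: max(5, 5, 4, 3) = 5
Best route has worst link 4.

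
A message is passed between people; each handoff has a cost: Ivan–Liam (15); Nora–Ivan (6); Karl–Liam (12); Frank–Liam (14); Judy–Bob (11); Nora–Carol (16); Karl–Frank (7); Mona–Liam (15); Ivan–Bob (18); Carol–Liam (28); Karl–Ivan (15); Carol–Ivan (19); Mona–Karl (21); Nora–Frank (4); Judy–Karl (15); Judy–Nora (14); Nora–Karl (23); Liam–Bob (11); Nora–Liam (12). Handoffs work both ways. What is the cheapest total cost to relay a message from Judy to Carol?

Some routes from Judy to Carol:
Judy -> Nora -> Ivan -> Carol: 14 + 6 + 19 = 39
Judy -> Bob -> Ivan -> Carol: 11 + 18 + 19 = 48
Judy -> Karl -> Ivan -> Carol: 15 + 15 + 19 = 49
Judy -> Nora -> Carol: 14 + 16 = 30
Judy -> Karl -> Frank -> Nora -> Carol: 15 + 7 + 4 + 16 = 42
The minimum is 30.

30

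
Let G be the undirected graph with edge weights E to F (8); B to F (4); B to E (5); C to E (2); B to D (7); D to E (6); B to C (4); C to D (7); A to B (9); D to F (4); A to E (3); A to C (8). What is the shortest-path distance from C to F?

Some routes from C to F:
C→E→B→F: 2 + 5 + 4 = 11
C→E→F: 2 + 8 = 10
C→D→F: 7 + 4 = 11
C→B→F: 4 + 4 = 8
C→E→D→F: 2 + 6 + 4 = 12
Shortest: 8.

8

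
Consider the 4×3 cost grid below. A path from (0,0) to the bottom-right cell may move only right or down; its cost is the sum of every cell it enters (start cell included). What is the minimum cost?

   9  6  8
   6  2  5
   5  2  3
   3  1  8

Take (0,0)→(0,1)→(1,1)→(2,1)→(3,1)→(3,2) for a total of 9 + 6 + 2 + 2 + 1 + 8 = 28.

28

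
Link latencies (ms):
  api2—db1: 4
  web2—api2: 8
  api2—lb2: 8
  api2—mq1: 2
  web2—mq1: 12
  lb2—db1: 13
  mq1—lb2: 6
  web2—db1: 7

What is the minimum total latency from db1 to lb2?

12

Some routes from db1 to lb2:
db1 -> web2 -> mq1 -> lb2: 7 + 12 + 6 = 25
db1 -> web2 -> api2 -> mq1 -> lb2: 7 + 8 + 2 + 6 = 23
db1 -> lb2: 13
db1 -> api2 -> mq1 -> lb2: 4 + 2 + 6 = 12
db1 -> api2 -> lb2: 4 + 8 = 12
db1 -> web2 -> api2 -> lb2: 7 + 8 + 8 = 23
Best route has total 12 ms.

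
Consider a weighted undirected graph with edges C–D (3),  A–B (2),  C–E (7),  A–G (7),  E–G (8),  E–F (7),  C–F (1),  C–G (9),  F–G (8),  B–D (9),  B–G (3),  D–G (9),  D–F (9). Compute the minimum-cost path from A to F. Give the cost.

13

Comparing a few candidate routes:
A → B → G → F: 2 + 3 + 8 = 13
A → G → C → F: 7 + 9 + 1 = 17
A → B → G → C → F: 2 + 3 + 9 + 1 = 15
A → B → G → D → C → F: 2 + 3 + 9 + 3 + 1 = 18
A → B → D → C → F: 2 + 9 + 3 + 1 = 15
A → G → F: 7 + 8 = 15
Shortest: 13.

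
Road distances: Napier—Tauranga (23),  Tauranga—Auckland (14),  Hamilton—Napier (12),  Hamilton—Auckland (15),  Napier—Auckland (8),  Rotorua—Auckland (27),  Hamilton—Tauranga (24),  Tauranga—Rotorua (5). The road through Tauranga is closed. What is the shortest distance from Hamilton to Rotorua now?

Candidate routes:
Hamilton - Napier - Auckland - Rotorua: 12 + 8 + 27 = 47
Hamilton - Auckland - Rotorua: 15 + 27 = 42
Shortest: 42.

42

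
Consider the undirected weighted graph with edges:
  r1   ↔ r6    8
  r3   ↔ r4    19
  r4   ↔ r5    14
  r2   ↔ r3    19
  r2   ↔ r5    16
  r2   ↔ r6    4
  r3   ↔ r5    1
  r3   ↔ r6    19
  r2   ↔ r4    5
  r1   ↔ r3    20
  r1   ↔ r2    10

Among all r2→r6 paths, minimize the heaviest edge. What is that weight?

Comparing a few candidate routes:
r2 - r3 - r6: max(19, 19) = 19
r2 - r4 - r5 - r3 - r6: max(5, 14, 1, 19) = 19
r2 - r1 - r6: max(10, 8) = 10
r2 - r4 - r3 - r6: max(5, 19, 19) = 19
r2 - r5 - r3 - r6: max(16, 1, 19) = 19
r2 - r6: max(4) = 4
The minimum achievable maximum is 4.

4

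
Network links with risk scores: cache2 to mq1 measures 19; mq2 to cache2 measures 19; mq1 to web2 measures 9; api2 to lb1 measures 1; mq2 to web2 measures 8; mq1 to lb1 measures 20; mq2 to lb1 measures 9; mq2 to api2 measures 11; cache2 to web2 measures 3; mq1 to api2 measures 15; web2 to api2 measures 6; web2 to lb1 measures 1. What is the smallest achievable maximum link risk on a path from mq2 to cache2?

Some routes from mq2 to cache2:
mq2-lb1-web2-cache2: max(9, 1, 3) = 9
mq2-api2-web2-cache2: max(11, 6, 3) = 11
mq2-web2-cache2: max(8, 3) = 8
mq2-lb1-api2-web2-cache2: max(9, 1, 6, 3) = 9
mq2-api2-lb1-web2-cache2: max(11, 1, 1, 3) = 11
Smallest bottleneck: 8.

8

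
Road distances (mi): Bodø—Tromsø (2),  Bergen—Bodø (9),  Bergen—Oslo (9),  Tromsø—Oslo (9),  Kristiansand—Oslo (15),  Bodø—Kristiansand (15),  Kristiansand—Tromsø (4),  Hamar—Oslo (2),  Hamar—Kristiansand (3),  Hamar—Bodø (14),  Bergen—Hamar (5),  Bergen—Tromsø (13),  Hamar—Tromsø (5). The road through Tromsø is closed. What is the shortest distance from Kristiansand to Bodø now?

Checking several routes:
Kristiansand - Bodø: 15
Kristiansand - Hamar - Bodø: 3 + 14 = 17
Kristiansand - Hamar - Oslo - Bergen - Bodø: 3 + 2 + 9 + 9 = 23
Kristiansand - Hamar - Bergen - Bodø: 3 + 5 + 9 = 17
Shortest: 15 mi.

15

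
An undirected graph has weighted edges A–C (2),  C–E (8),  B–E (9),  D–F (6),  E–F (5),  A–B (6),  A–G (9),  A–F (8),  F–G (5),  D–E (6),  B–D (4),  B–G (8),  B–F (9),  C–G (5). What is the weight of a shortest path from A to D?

10

A few of the A→D routes:
A -> C -> G -> B -> D: 2 + 5 + 8 + 4 = 19
A -> F -> D: 8 + 6 = 14
A -> B -> D: 6 + 4 = 10
A -> C -> G -> F -> D: 2 + 5 + 5 + 6 = 18
A -> F -> E -> D: 8 + 5 + 6 = 19
A -> C -> E -> D: 2 + 8 + 6 = 16
The minimum is 10.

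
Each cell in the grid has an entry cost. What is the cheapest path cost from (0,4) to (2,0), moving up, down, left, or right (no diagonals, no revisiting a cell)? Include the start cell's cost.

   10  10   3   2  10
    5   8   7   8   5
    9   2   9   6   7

41

One optimal route is r0c4 r0c3 r0c2 r1c2 r1c1 r2c1 r2c0.
Its cost is 10 + 2 + 3 + 7 + 8 + 2 + 9 = 41.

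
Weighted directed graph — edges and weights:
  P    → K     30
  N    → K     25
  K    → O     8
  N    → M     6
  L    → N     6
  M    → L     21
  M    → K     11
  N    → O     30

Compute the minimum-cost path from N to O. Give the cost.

25

Candidate routes:
N→K→O: 25 + 8 = 33
N→O: 30
N→M→K→O: 6 + 11 + 8 = 25
Best route has total 25.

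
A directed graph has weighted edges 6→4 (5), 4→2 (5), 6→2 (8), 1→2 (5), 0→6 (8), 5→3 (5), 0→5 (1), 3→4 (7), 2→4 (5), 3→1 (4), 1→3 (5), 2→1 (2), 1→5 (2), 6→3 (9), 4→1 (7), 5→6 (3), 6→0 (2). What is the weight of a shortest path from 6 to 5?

3

Checking several routes:
6-4-1-5: 5 + 7 + 2 = 14
6-3-1-5: 9 + 4 + 2 = 15
6-4-2-1-5: 5 + 5 + 2 + 2 = 14
6-2-1-5: 8 + 2 + 2 = 12
6-0-5: 2 + 1 = 3
The minimum is 3.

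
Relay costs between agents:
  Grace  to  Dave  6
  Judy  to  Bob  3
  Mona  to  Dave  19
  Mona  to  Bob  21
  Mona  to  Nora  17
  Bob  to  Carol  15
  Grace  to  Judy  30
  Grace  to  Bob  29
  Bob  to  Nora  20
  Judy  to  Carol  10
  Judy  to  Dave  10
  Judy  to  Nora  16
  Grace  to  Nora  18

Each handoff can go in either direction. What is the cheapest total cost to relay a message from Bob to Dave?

Checking several routes:
Bob - Mona - Dave: 21 + 19 = 40
Bob - Carol - Judy - Dave: 15 + 10 + 10 = 35
Bob - Grace - Dave: 29 + 6 = 35
Bob - Judy - Dave: 3 + 10 = 13
Bob - Judy - Grace - Dave: 3 + 30 + 6 = 39
Shortest: 13.

13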